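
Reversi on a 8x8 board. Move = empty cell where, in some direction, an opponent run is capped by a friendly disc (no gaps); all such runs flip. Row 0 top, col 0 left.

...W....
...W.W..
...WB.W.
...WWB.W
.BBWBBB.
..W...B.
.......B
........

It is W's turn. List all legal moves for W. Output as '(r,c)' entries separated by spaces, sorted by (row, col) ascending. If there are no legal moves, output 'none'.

(1,4): flips 1 -> legal
(2,5): flips 1 -> legal
(3,0): flips 1 -> legal
(3,1): no bracket -> illegal
(3,2): flips 1 -> legal
(3,6): flips 1 -> legal
(4,0): flips 2 -> legal
(4,7): flips 3 -> legal
(5,0): no bracket -> illegal
(5,1): flips 1 -> legal
(5,3): flips 2 -> legal
(5,4): flips 1 -> legal
(5,5): flips 2 -> legal
(5,7): flips 3 -> legal
(6,5): no bracket -> illegal
(6,6): no bracket -> illegal
(7,6): no bracket -> illegal
(7,7): no bracket -> illegal

Answer: (1,4) (2,5) (3,0) (3,2) (3,6) (4,0) (4,7) (5,1) (5,3) (5,4) (5,5) (5,7)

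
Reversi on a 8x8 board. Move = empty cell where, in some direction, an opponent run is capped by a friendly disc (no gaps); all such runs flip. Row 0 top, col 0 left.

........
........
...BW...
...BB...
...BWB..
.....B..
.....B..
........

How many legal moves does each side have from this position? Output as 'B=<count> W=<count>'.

-- B to move --
(1,3): no bracket -> illegal
(1,4): flips 1 -> legal
(1,5): flips 1 -> legal
(2,5): flips 1 -> legal
(3,5): no bracket -> illegal
(5,3): no bracket -> illegal
(5,4): flips 1 -> legal
B mobility = 4
-- W to move --
(1,2): no bracket -> illegal
(1,3): no bracket -> illegal
(1,4): no bracket -> illegal
(2,2): flips 2 -> legal
(2,5): no bracket -> illegal
(3,2): no bracket -> illegal
(3,5): no bracket -> illegal
(3,6): no bracket -> illegal
(4,2): flips 2 -> legal
(4,6): flips 1 -> legal
(5,2): no bracket -> illegal
(5,3): no bracket -> illegal
(5,4): no bracket -> illegal
(5,6): no bracket -> illegal
(6,4): no bracket -> illegal
(6,6): flips 1 -> legal
(7,4): no bracket -> illegal
(7,5): no bracket -> illegal
(7,6): no bracket -> illegal
W mobility = 4

Answer: B=4 W=4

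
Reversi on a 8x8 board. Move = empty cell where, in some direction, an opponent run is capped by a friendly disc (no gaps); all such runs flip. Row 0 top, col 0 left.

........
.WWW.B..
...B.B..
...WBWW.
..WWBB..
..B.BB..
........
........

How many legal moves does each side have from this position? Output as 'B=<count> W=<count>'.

Answer: B=10 W=11

Derivation:
-- B to move --
(0,0): no bracket -> illegal
(0,1): flips 1 -> legal
(0,2): no bracket -> illegal
(0,3): flips 1 -> legal
(0,4): no bracket -> illegal
(1,0): no bracket -> illegal
(1,4): no bracket -> illegal
(2,0): no bracket -> illegal
(2,1): no bracket -> illegal
(2,2): flips 1 -> legal
(2,4): no bracket -> illegal
(2,6): flips 1 -> legal
(2,7): flips 1 -> legal
(3,1): no bracket -> illegal
(3,2): flips 3 -> legal
(3,7): flips 2 -> legal
(4,1): flips 2 -> legal
(4,6): no bracket -> illegal
(4,7): flips 1 -> legal
(5,1): no bracket -> illegal
(5,3): flips 2 -> legal
B mobility = 10
-- W to move --
(0,4): no bracket -> illegal
(0,5): flips 2 -> legal
(0,6): no bracket -> illegal
(1,4): flips 1 -> legal
(1,6): flips 2 -> legal
(2,2): no bracket -> illegal
(2,4): no bracket -> illegal
(2,6): no bracket -> illegal
(3,2): no bracket -> illegal
(4,1): no bracket -> illegal
(4,6): flips 2 -> legal
(5,1): no bracket -> illegal
(5,3): flips 1 -> legal
(5,6): flips 3 -> legal
(6,1): flips 1 -> legal
(6,2): flips 1 -> legal
(6,3): flips 2 -> legal
(6,4): no bracket -> illegal
(6,5): flips 3 -> legal
(6,6): flips 2 -> legal
W mobility = 11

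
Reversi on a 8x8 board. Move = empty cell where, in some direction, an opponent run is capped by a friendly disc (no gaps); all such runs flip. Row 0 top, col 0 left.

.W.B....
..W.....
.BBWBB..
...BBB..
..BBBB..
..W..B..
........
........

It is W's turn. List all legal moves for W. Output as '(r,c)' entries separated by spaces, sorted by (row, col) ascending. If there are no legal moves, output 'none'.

Answer: (1,6) (2,0) (2,6) (3,0) (3,2) (5,3) (5,6)

Derivation:
(0,2): no bracket -> illegal
(0,4): no bracket -> illegal
(1,0): no bracket -> illegal
(1,1): no bracket -> illegal
(1,3): no bracket -> illegal
(1,4): no bracket -> illegal
(1,5): no bracket -> illegal
(1,6): flips 3 -> legal
(2,0): flips 2 -> legal
(2,6): flips 2 -> legal
(3,0): flips 1 -> legal
(3,1): no bracket -> illegal
(3,2): flips 2 -> legal
(3,6): no bracket -> illegal
(4,1): no bracket -> illegal
(4,6): no bracket -> illegal
(5,1): no bracket -> illegal
(5,3): flips 2 -> legal
(5,4): no bracket -> illegal
(5,6): flips 2 -> legal
(6,4): no bracket -> illegal
(6,5): no bracket -> illegal
(6,6): no bracket -> illegal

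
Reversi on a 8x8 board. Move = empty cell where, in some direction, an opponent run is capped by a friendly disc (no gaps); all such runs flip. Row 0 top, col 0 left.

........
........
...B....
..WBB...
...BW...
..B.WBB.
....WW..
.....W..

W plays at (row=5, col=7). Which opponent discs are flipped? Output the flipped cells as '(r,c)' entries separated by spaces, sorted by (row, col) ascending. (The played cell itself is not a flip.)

Dir NW: first cell '.' (not opp) -> no flip
Dir N: first cell '.' (not opp) -> no flip
Dir NE: edge -> no flip
Dir W: opp run (5,6) (5,5) capped by W -> flip
Dir E: edge -> no flip
Dir SW: first cell '.' (not opp) -> no flip
Dir S: first cell '.' (not opp) -> no flip
Dir SE: edge -> no flip

Answer: (5,5) (5,6)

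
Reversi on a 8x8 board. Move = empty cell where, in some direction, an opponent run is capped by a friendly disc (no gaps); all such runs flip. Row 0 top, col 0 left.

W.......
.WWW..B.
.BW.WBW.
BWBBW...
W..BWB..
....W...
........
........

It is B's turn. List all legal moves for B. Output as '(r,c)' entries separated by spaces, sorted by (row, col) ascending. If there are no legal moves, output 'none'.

(0,1): flips 1 -> legal
(0,2): flips 2 -> legal
(0,3): flips 1 -> legal
(0,4): no bracket -> illegal
(1,0): no bracket -> illegal
(1,4): no bracket -> illegal
(1,5): flips 1 -> legal
(1,7): no bracket -> illegal
(2,0): no bracket -> illegal
(2,3): flips 3 -> legal
(2,7): flips 1 -> legal
(3,5): flips 1 -> legal
(3,6): flips 1 -> legal
(3,7): no bracket -> illegal
(4,1): flips 1 -> legal
(4,2): no bracket -> illegal
(5,0): flips 1 -> legal
(5,1): no bracket -> illegal
(5,3): no bracket -> illegal
(5,5): flips 1 -> legal
(6,3): flips 1 -> legal
(6,4): no bracket -> illegal
(6,5): flips 1 -> legal

Answer: (0,1) (0,2) (0,3) (1,5) (2,3) (2,7) (3,5) (3,6) (4,1) (5,0) (5,5) (6,3) (6,5)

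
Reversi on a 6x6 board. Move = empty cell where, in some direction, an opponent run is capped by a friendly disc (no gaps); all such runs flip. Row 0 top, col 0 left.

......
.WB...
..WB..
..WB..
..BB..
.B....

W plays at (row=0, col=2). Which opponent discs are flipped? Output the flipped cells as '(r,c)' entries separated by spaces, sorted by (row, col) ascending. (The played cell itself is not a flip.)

Answer: (1,2)

Derivation:
Dir NW: edge -> no flip
Dir N: edge -> no flip
Dir NE: edge -> no flip
Dir W: first cell '.' (not opp) -> no flip
Dir E: first cell '.' (not opp) -> no flip
Dir SW: first cell 'W' (not opp) -> no flip
Dir S: opp run (1,2) capped by W -> flip
Dir SE: first cell '.' (not opp) -> no flip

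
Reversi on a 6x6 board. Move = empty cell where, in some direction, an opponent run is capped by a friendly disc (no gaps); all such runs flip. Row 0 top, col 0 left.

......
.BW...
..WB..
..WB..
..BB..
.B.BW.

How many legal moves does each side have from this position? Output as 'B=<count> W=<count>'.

Answer: B=7 W=7

Derivation:
-- B to move --
(0,1): flips 1 -> legal
(0,2): flips 3 -> legal
(0,3): no bracket -> illegal
(1,3): flips 1 -> legal
(2,1): flips 2 -> legal
(3,1): flips 1 -> legal
(4,1): flips 1 -> legal
(4,4): no bracket -> illegal
(4,5): no bracket -> illegal
(5,5): flips 1 -> legal
B mobility = 7
-- W to move --
(0,0): flips 1 -> legal
(0,1): no bracket -> illegal
(0,2): no bracket -> illegal
(1,0): flips 1 -> legal
(1,3): no bracket -> illegal
(1,4): flips 1 -> legal
(2,0): no bracket -> illegal
(2,1): no bracket -> illegal
(2,4): flips 1 -> legal
(3,1): no bracket -> illegal
(3,4): flips 2 -> legal
(4,0): no bracket -> illegal
(4,1): no bracket -> illegal
(4,4): flips 1 -> legal
(5,0): no bracket -> illegal
(5,2): flips 2 -> legal
W mobility = 7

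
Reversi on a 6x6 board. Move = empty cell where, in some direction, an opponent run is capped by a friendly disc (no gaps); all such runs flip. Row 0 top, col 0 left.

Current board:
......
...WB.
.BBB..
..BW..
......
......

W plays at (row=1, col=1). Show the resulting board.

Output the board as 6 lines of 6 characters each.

Answer: ......
.W.WB.
.BWB..
..BW..
......
......

Derivation:
Place W at (1,1); scan 8 dirs for brackets.
Dir NW: first cell '.' (not opp) -> no flip
Dir N: first cell '.' (not opp) -> no flip
Dir NE: first cell '.' (not opp) -> no flip
Dir W: first cell '.' (not opp) -> no flip
Dir E: first cell '.' (not opp) -> no flip
Dir SW: first cell '.' (not opp) -> no flip
Dir S: opp run (2,1), next='.' -> no flip
Dir SE: opp run (2,2) capped by W -> flip
All flips: (2,2)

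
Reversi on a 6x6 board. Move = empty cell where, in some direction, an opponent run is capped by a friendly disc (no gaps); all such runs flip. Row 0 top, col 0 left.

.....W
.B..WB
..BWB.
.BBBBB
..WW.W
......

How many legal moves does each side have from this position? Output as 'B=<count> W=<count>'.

-- B to move --
(0,3): no bracket -> illegal
(0,4): flips 1 -> legal
(1,2): flips 1 -> legal
(1,3): flips 2 -> legal
(2,5): no bracket -> illegal
(4,1): no bracket -> illegal
(4,4): no bracket -> illegal
(5,1): flips 1 -> legal
(5,2): flips 2 -> legal
(5,3): flips 2 -> legal
(5,4): flips 1 -> legal
(5,5): flips 1 -> legal
B mobility = 8
-- W to move --
(0,0): no bracket -> illegal
(0,1): no bracket -> illegal
(0,2): no bracket -> illegal
(0,4): no bracket -> illegal
(1,0): no bracket -> illegal
(1,2): flips 2 -> legal
(1,3): no bracket -> illegal
(2,0): flips 1 -> legal
(2,1): flips 2 -> legal
(2,5): flips 4 -> legal
(3,0): no bracket -> illegal
(4,0): no bracket -> illegal
(4,1): flips 1 -> legal
(4,4): flips 2 -> legal
W mobility = 6

Answer: B=8 W=6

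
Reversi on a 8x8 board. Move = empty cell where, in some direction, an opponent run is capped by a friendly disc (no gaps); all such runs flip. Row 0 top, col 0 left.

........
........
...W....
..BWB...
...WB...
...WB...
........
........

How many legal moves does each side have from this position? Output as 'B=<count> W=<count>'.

-- B to move --
(1,2): flips 1 -> legal
(1,3): no bracket -> illegal
(1,4): flips 1 -> legal
(2,2): flips 1 -> legal
(2,4): no bracket -> illegal
(4,2): flips 1 -> legal
(5,2): flips 2 -> legal
(6,2): flips 1 -> legal
(6,3): no bracket -> illegal
(6,4): no bracket -> illegal
B mobility = 6
-- W to move --
(2,1): flips 1 -> legal
(2,2): no bracket -> illegal
(2,4): no bracket -> illegal
(2,5): flips 1 -> legal
(3,1): flips 1 -> legal
(3,5): flips 2 -> legal
(4,1): flips 1 -> legal
(4,2): no bracket -> illegal
(4,5): flips 2 -> legal
(5,5): flips 2 -> legal
(6,3): no bracket -> illegal
(6,4): no bracket -> illegal
(6,5): flips 1 -> legal
W mobility = 8

Answer: B=6 W=8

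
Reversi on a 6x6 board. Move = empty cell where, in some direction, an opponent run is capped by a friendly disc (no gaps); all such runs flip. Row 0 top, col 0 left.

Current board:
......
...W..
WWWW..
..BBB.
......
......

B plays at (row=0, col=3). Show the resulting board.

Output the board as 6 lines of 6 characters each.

Answer: ...B..
...B..
WWWB..
..BBB.
......
......

Derivation:
Place B at (0,3); scan 8 dirs for brackets.
Dir NW: edge -> no flip
Dir N: edge -> no flip
Dir NE: edge -> no flip
Dir W: first cell '.' (not opp) -> no flip
Dir E: first cell '.' (not opp) -> no flip
Dir SW: first cell '.' (not opp) -> no flip
Dir S: opp run (1,3) (2,3) capped by B -> flip
Dir SE: first cell '.' (not opp) -> no flip
All flips: (1,3) (2,3)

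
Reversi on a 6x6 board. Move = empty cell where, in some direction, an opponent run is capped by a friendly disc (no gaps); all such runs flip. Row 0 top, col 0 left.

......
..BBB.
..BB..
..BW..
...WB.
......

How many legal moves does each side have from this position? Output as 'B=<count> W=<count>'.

Answer: B=4 W=6

Derivation:
-- B to move --
(2,4): no bracket -> illegal
(3,4): flips 1 -> legal
(4,2): flips 1 -> legal
(5,2): no bracket -> illegal
(5,3): flips 2 -> legal
(5,4): flips 1 -> legal
B mobility = 4
-- W to move --
(0,1): no bracket -> illegal
(0,2): no bracket -> illegal
(0,3): flips 2 -> legal
(0,4): no bracket -> illegal
(0,5): no bracket -> illegal
(1,1): flips 1 -> legal
(1,5): no bracket -> illegal
(2,1): flips 1 -> legal
(2,4): no bracket -> illegal
(2,5): no bracket -> illegal
(3,1): flips 1 -> legal
(3,4): no bracket -> illegal
(3,5): no bracket -> illegal
(4,1): no bracket -> illegal
(4,2): no bracket -> illegal
(4,5): flips 1 -> legal
(5,3): no bracket -> illegal
(5,4): no bracket -> illegal
(5,5): flips 1 -> legal
W mobility = 6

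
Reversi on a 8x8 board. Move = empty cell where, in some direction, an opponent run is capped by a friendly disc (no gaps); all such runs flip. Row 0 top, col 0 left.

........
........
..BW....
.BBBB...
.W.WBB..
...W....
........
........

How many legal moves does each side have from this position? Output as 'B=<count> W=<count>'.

Answer: B=11 W=5

Derivation:
-- B to move --
(1,2): flips 1 -> legal
(1,3): flips 1 -> legal
(1,4): flips 1 -> legal
(2,4): flips 1 -> legal
(3,0): no bracket -> illegal
(4,0): no bracket -> illegal
(4,2): flips 1 -> legal
(5,0): flips 1 -> legal
(5,1): flips 1 -> legal
(5,2): flips 1 -> legal
(5,4): flips 1 -> legal
(6,2): flips 1 -> legal
(6,3): flips 2 -> legal
(6,4): no bracket -> illegal
B mobility = 11
-- W to move --
(1,1): no bracket -> illegal
(1,2): no bracket -> illegal
(1,3): no bracket -> illegal
(2,0): no bracket -> illegal
(2,1): flips 3 -> legal
(2,4): no bracket -> illegal
(2,5): flips 1 -> legal
(3,0): no bracket -> illegal
(3,5): flips 1 -> legal
(3,6): no bracket -> illegal
(4,0): no bracket -> illegal
(4,2): no bracket -> illegal
(4,6): flips 2 -> legal
(5,4): no bracket -> illegal
(5,5): no bracket -> illegal
(5,6): flips 2 -> legal
W mobility = 5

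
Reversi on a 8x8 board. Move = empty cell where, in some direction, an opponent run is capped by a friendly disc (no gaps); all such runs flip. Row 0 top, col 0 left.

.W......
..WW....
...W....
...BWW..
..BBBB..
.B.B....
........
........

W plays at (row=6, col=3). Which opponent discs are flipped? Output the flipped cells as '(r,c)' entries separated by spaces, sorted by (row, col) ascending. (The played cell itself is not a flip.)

Dir NW: first cell '.' (not opp) -> no flip
Dir N: opp run (5,3) (4,3) (3,3) capped by W -> flip
Dir NE: first cell '.' (not opp) -> no flip
Dir W: first cell '.' (not opp) -> no flip
Dir E: first cell '.' (not opp) -> no flip
Dir SW: first cell '.' (not opp) -> no flip
Dir S: first cell '.' (not opp) -> no flip
Dir SE: first cell '.' (not opp) -> no flip

Answer: (3,3) (4,3) (5,3)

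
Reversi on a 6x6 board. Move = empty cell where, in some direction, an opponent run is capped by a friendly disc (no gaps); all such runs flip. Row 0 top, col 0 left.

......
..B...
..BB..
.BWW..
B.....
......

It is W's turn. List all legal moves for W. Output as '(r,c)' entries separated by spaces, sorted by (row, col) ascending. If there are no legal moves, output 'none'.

Answer: (0,2) (1,1) (1,3) (1,4) (3,0)

Derivation:
(0,1): no bracket -> illegal
(0,2): flips 2 -> legal
(0,3): no bracket -> illegal
(1,1): flips 1 -> legal
(1,3): flips 1 -> legal
(1,4): flips 1 -> legal
(2,0): no bracket -> illegal
(2,1): no bracket -> illegal
(2,4): no bracket -> illegal
(3,0): flips 1 -> legal
(3,4): no bracket -> illegal
(4,1): no bracket -> illegal
(4,2): no bracket -> illegal
(5,0): no bracket -> illegal
(5,1): no bracket -> illegal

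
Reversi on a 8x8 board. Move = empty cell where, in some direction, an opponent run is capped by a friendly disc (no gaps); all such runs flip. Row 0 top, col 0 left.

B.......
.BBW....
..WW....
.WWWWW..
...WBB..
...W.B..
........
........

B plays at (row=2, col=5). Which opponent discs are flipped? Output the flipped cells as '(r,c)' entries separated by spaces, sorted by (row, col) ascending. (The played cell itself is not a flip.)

Dir NW: first cell '.' (not opp) -> no flip
Dir N: first cell '.' (not opp) -> no flip
Dir NE: first cell '.' (not opp) -> no flip
Dir W: first cell '.' (not opp) -> no flip
Dir E: first cell '.' (not opp) -> no flip
Dir SW: opp run (3,4) (4,3), next='.' -> no flip
Dir S: opp run (3,5) capped by B -> flip
Dir SE: first cell '.' (not opp) -> no flip

Answer: (3,5)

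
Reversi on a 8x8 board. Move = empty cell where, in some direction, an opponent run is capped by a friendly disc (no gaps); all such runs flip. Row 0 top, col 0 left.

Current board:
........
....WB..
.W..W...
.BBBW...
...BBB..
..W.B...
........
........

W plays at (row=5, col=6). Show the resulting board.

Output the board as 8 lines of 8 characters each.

Answer: ........
....WB..
.W..W...
.BBBW...
...BBW..
..W.B.W.
........
........

Derivation:
Place W at (5,6); scan 8 dirs for brackets.
Dir NW: opp run (4,5) capped by W -> flip
Dir N: first cell '.' (not opp) -> no flip
Dir NE: first cell '.' (not opp) -> no flip
Dir W: first cell '.' (not opp) -> no flip
Dir E: first cell '.' (not opp) -> no flip
Dir SW: first cell '.' (not opp) -> no flip
Dir S: first cell '.' (not opp) -> no flip
Dir SE: first cell '.' (not opp) -> no flip
All flips: (4,5)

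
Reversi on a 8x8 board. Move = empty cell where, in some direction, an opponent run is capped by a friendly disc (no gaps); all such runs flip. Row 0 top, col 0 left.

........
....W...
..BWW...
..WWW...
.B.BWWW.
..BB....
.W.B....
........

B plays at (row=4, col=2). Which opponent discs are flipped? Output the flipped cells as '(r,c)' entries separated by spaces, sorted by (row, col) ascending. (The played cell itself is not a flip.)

Answer: (3,2)

Derivation:
Dir NW: first cell '.' (not opp) -> no flip
Dir N: opp run (3,2) capped by B -> flip
Dir NE: opp run (3,3) (2,4), next='.' -> no flip
Dir W: first cell 'B' (not opp) -> no flip
Dir E: first cell 'B' (not opp) -> no flip
Dir SW: first cell '.' (not opp) -> no flip
Dir S: first cell 'B' (not opp) -> no flip
Dir SE: first cell 'B' (not opp) -> no flip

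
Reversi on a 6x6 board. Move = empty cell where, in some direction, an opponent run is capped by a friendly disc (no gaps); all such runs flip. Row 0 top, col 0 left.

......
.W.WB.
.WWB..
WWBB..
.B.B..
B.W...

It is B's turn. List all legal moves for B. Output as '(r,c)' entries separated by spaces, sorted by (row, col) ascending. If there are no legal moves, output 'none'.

(0,0): flips 2 -> legal
(0,1): flips 3 -> legal
(0,2): no bracket -> illegal
(0,3): flips 1 -> legal
(0,4): no bracket -> illegal
(1,0): flips 1 -> legal
(1,2): flips 2 -> legal
(2,0): flips 2 -> legal
(2,4): no bracket -> illegal
(4,0): no bracket -> illegal
(4,2): no bracket -> illegal
(5,1): no bracket -> illegal
(5,3): no bracket -> illegal

Answer: (0,0) (0,1) (0,3) (1,0) (1,2) (2,0)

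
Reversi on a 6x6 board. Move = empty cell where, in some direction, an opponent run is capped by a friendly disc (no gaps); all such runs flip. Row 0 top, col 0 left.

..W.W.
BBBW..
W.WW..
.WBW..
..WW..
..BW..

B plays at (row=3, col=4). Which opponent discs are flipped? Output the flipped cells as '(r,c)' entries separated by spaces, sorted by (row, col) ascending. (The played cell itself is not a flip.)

Dir NW: opp run (2,3) capped by B -> flip
Dir N: first cell '.' (not opp) -> no flip
Dir NE: first cell '.' (not opp) -> no flip
Dir W: opp run (3,3) capped by B -> flip
Dir E: first cell '.' (not opp) -> no flip
Dir SW: opp run (4,3) capped by B -> flip
Dir S: first cell '.' (not opp) -> no flip
Dir SE: first cell '.' (not opp) -> no flip

Answer: (2,3) (3,3) (4,3)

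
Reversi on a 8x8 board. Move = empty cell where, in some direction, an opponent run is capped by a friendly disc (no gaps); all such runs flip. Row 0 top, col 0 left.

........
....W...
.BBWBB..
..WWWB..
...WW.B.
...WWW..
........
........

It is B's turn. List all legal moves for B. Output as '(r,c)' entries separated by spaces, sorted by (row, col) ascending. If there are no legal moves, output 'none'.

Answer: (0,3) (0,4) (3,1) (4,2) (5,2) (6,2) (6,4) (6,5) (6,6)

Derivation:
(0,3): flips 1 -> legal
(0,4): flips 1 -> legal
(0,5): no bracket -> illegal
(1,2): no bracket -> illegal
(1,3): no bracket -> illegal
(1,5): no bracket -> illegal
(3,1): flips 3 -> legal
(4,1): no bracket -> illegal
(4,2): flips 2 -> legal
(4,5): no bracket -> illegal
(5,2): flips 2 -> legal
(5,6): no bracket -> illegal
(6,2): flips 2 -> legal
(6,3): no bracket -> illegal
(6,4): flips 4 -> legal
(6,5): flips 3 -> legal
(6,6): flips 3 -> legal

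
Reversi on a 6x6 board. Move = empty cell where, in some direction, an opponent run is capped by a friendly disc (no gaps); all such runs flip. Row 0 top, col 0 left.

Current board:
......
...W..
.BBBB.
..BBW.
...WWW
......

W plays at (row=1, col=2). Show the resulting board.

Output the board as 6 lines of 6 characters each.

Place W at (1,2); scan 8 dirs for brackets.
Dir NW: first cell '.' (not opp) -> no flip
Dir N: first cell '.' (not opp) -> no flip
Dir NE: first cell '.' (not opp) -> no flip
Dir W: first cell '.' (not opp) -> no flip
Dir E: first cell 'W' (not opp) -> no flip
Dir SW: opp run (2,1), next='.' -> no flip
Dir S: opp run (2,2) (3,2), next='.' -> no flip
Dir SE: opp run (2,3) capped by W -> flip
All flips: (2,3)

Answer: ......
..WW..
.BBWB.
..BBW.
...WWW
......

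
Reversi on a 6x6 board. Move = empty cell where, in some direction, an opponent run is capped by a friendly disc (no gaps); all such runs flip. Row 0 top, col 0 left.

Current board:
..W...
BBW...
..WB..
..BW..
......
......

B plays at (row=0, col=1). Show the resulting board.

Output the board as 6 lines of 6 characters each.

Place B at (0,1); scan 8 dirs for brackets.
Dir NW: edge -> no flip
Dir N: edge -> no flip
Dir NE: edge -> no flip
Dir W: first cell '.' (not opp) -> no flip
Dir E: opp run (0,2), next='.' -> no flip
Dir SW: first cell 'B' (not opp) -> no flip
Dir S: first cell 'B' (not opp) -> no flip
Dir SE: opp run (1,2) capped by B -> flip
All flips: (1,2)

Answer: .BW...
BBB...
..WB..
..BW..
......
......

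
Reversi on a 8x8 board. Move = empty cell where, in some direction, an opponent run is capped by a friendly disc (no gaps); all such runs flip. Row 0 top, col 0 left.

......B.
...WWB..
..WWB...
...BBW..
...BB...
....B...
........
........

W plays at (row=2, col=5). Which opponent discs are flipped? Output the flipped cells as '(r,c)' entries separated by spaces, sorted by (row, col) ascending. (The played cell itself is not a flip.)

Answer: (2,4)

Derivation:
Dir NW: first cell 'W' (not opp) -> no flip
Dir N: opp run (1,5), next='.' -> no flip
Dir NE: first cell '.' (not opp) -> no flip
Dir W: opp run (2,4) capped by W -> flip
Dir E: first cell '.' (not opp) -> no flip
Dir SW: opp run (3,4) (4,3), next='.' -> no flip
Dir S: first cell 'W' (not opp) -> no flip
Dir SE: first cell '.' (not opp) -> no flip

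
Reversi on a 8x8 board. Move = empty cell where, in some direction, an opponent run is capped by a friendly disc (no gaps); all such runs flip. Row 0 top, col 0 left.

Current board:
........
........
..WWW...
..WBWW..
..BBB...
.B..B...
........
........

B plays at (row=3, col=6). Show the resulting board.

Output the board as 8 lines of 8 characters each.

Answer: ........
........
..WWW...
..WBBBB.
..BBB...
.B..B...
........
........

Derivation:
Place B at (3,6); scan 8 dirs for brackets.
Dir NW: first cell '.' (not opp) -> no flip
Dir N: first cell '.' (not opp) -> no flip
Dir NE: first cell '.' (not opp) -> no flip
Dir W: opp run (3,5) (3,4) capped by B -> flip
Dir E: first cell '.' (not opp) -> no flip
Dir SW: first cell '.' (not opp) -> no flip
Dir S: first cell '.' (not opp) -> no flip
Dir SE: first cell '.' (not opp) -> no flip
All flips: (3,4) (3,5)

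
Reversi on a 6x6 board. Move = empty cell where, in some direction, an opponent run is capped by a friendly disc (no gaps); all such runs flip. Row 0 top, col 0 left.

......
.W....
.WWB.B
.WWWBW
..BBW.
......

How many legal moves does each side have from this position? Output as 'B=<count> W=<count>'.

-- B to move --
(0,0): no bracket -> illegal
(0,1): no bracket -> illegal
(0,2): no bracket -> illegal
(1,0): flips 2 -> legal
(1,2): flips 2 -> legal
(1,3): no bracket -> illegal
(2,0): flips 3 -> legal
(2,4): flips 1 -> legal
(3,0): flips 3 -> legal
(4,0): no bracket -> illegal
(4,1): flips 1 -> legal
(4,5): flips 2 -> legal
(5,3): no bracket -> illegal
(5,4): flips 1 -> legal
(5,5): no bracket -> illegal
B mobility = 8
-- W to move --
(1,2): no bracket -> illegal
(1,3): flips 1 -> legal
(1,4): flips 1 -> legal
(1,5): flips 1 -> legal
(2,4): flips 2 -> legal
(4,1): flips 2 -> legal
(4,5): no bracket -> illegal
(5,1): flips 1 -> legal
(5,2): flips 1 -> legal
(5,3): flips 2 -> legal
(5,4): flips 1 -> legal
W mobility = 9

Answer: B=8 W=9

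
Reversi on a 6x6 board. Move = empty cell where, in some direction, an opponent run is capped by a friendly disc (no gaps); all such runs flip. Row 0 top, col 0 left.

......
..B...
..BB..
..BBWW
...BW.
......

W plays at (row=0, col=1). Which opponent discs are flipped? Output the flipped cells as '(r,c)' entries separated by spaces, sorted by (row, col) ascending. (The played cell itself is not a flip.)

Answer: (1,2) (2,3)

Derivation:
Dir NW: edge -> no flip
Dir N: edge -> no flip
Dir NE: edge -> no flip
Dir W: first cell '.' (not opp) -> no flip
Dir E: first cell '.' (not opp) -> no flip
Dir SW: first cell '.' (not opp) -> no flip
Dir S: first cell '.' (not opp) -> no flip
Dir SE: opp run (1,2) (2,3) capped by W -> flip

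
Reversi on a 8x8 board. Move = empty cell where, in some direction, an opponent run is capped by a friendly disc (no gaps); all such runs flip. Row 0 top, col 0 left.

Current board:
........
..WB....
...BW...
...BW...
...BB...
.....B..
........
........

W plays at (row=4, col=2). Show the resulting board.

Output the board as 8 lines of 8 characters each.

Answer: ........
..WB....
...BW...
...WW...
..WBB...
.....B..
........
........

Derivation:
Place W at (4,2); scan 8 dirs for brackets.
Dir NW: first cell '.' (not opp) -> no flip
Dir N: first cell '.' (not opp) -> no flip
Dir NE: opp run (3,3) capped by W -> flip
Dir W: first cell '.' (not opp) -> no flip
Dir E: opp run (4,3) (4,4), next='.' -> no flip
Dir SW: first cell '.' (not opp) -> no flip
Dir S: first cell '.' (not opp) -> no flip
Dir SE: first cell '.' (not opp) -> no flip
All flips: (3,3)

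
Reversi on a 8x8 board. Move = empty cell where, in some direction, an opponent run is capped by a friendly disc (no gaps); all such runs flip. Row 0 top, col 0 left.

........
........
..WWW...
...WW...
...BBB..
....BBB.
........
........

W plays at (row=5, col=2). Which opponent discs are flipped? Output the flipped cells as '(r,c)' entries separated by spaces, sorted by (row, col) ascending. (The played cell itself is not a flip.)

Dir NW: first cell '.' (not opp) -> no flip
Dir N: first cell '.' (not opp) -> no flip
Dir NE: opp run (4,3) capped by W -> flip
Dir W: first cell '.' (not opp) -> no flip
Dir E: first cell '.' (not opp) -> no flip
Dir SW: first cell '.' (not opp) -> no flip
Dir S: first cell '.' (not opp) -> no flip
Dir SE: first cell '.' (not opp) -> no flip

Answer: (4,3)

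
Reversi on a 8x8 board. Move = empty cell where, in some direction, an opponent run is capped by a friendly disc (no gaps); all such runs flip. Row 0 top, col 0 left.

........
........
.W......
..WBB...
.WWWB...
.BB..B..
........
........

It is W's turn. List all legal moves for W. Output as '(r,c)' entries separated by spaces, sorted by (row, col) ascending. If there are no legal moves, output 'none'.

(2,2): no bracket -> illegal
(2,3): flips 1 -> legal
(2,4): flips 1 -> legal
(2,5): flips 1 -> legal
(3,5): flips 2 -> legal
(4,0): no bracket -> illegal
(4,5): flips 1 -> legal
(4,6): no bracket -> illegal
(5,0): no bracket -> illegal
(5,3): no bracket -> illegal
(5,4): no bracket -> illegal
(5,6): no bracket -> illegal
(6,0): flips 1 -> legal
(6,1): flips 2 -> legal
(6,2): flips 1 -> legal
(6,3): flips 1 -> legal
(6,4): no bracket -> illegal
(6,5): no bracket -> illegal
(6,6): no bracket -> illegal

Answer: (2,3) (2,4) (2,5) (3,5) (4,5) (6,0) (6,1) (6,2) (6,3)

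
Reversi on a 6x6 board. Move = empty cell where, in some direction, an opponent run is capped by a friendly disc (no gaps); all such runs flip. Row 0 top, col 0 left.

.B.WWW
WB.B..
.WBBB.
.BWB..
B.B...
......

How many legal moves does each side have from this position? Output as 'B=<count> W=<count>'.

Answer: B=2 W=8

Derivation:
-- B to move --
(0,0): no bracket -> illegal
(0,2): no bracket -> illegal
(1,2): no bracket -> illegal
(1,4): no bracket -> illegal
(1,5): no bracket -> illegal
(2,0): flips 1 -> legal
(3,0): no bracket -> illegal
(4,1): flips 1 -> legal
(4,3): no bracket -> illegal
B mobility = 2
-- W to move --
(0,0): no bracket -> illegal
(0,2): no bracket -> illegal
(1,2): flips 2 -> legal
(1,4): flips 1 -> legal
(1,5): no bracket -> illegal
(2,0): no bracket -> illegal
(2,5): flips 3 -> legal
(3,0): flips 1 -> legal
(3,4): flips 1 -> legal
(3,5): no bracket -> illegal
(4,1): flips 1 -> legal
(4,3): flips 3 -> legal
(4,4): no bracket -> illegal
(5,0): no bracket -> illegal
(5,1): no bracket -> illegal
(5,2): flips 1 -> legal
(5,3): no bracket -> illegal
W mobility = 8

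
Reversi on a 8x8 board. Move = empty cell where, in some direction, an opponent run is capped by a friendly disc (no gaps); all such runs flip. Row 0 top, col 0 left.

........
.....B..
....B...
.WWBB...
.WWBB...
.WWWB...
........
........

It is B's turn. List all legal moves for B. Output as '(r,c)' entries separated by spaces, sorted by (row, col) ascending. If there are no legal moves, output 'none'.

(2,0): no bracket -> illegal
(2,1): flips 1 -> legal
(2,2): no bracket -> illegal
(2,3): no bracket -> illegal
(3,0): flips 2 -> legal
(4,0): flips 2 -> legal
(5,0): flips 3 -> legal
(6,0): flips 2 -> legal
(6,1): flips 1 -> legal
(6,2): flips 1 -> legal
(6,3): flips 1 -> legal
(6,4): no bracket -> illegal

Answer: (2,1) (3,0) (4,0) (5,0) (6,0) (6,1) (6,2) (6,3)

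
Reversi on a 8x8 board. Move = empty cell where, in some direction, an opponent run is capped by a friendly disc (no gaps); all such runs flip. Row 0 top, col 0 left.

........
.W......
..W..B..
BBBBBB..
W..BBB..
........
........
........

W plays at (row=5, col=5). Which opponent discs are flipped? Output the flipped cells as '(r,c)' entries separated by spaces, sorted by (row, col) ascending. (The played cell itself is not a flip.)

Answer: (3,3) (4,4)

Derivation:
Dir NW: opp run (4,4) (3,3) capped by W -> flip
Dir N: opp run (4,5) (3,5) (2,5), next='.' -> no flip
Dir NE: first cell '.' (not opp) -> no flip
Dir W: first cell '.' (not opp) -> no flip
Dir E: first cell '.' (not opp) -> no flip
Dir SW: first cell '.' (not opp) -> no flip
Dir S: first cell '.' (not opp) -> no flip
Dir SE: first cell '.' (not opp) -> no flip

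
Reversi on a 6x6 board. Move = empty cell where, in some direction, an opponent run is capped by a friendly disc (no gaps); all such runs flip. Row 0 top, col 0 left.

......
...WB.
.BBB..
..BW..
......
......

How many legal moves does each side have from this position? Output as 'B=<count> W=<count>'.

Answer: B=6 W=3

Derivation:
-- B to move --
(0,2): no bracket -> illegal
(0,3): flips 1 -> legal
(0,4): flips 1 -> legal
(1,2): flips 1 -> legal
(2,4): no bracket -> illegal
(3,4): flips 1 -> legal
(4,2): no bracket -> illegal
(4,3): flips 1 -> legal
(4,4): flips 1 -> legal
B mobility = 6
-- W to move --
(0,3): no bracket -> illegal
(0,4): no bracket -> illegal
(0,5): no bracket -> illegal
(1,0): no bracket -> illegal
(1,1): flips 1 -> legal
(1,2): no bracket -> illegal
(1,5): flips 1 -> legal
(2,0): no bracket -> illegal
(2,4): no bracket -> illegal
(2,5): no bracket -> illegal
(3,0): no bracket -> illegal
(3,1): flips 2 -> legal
(3,4): no bracket -> illegal
(4,1): no bracket -> illegal
(4,2): no bracket -> illegal
(4,3): no bracket -> illegal
W mobility = 3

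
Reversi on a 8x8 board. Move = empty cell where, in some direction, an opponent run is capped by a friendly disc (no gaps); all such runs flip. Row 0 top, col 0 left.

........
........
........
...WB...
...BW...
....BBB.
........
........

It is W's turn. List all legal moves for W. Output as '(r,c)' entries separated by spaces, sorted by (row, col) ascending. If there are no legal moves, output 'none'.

Answer: (2,4) (3,5) (4,2) (5,3) (6,4) (6,6)

Derivation:
(2,3): no bracket -> illegal
(2,4): flips 1 -> legal
(2,5): no bracket -> illegal
(3,2): no bracket -> illegal
(3,5): flips 1 -> legal
(4,2): flips 1 -> legal
(4,5): no bracket -> illegal
(4,6): no bracket -> illegal
(4,7): no bracket -> illegal
(5,2): no bracket -> illegal
(5,3): flips 1 -> legal
(5,7): no bracket -> illegal
(6,3): no bracket -> illegal
(6,4): flips 1 -> legal
(6,5): no bracket -> illegal
(6,6): flips 1 -> legal
(6,7): no bracket -> illegal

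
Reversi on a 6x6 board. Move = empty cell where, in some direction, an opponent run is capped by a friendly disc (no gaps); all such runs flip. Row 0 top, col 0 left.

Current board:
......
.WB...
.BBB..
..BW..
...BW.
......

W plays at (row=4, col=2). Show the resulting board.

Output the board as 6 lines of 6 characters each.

Answer: ......
.WB...
.BBB..
..BW..
..WWW.
......

Derivation:
Place W at (4,2); scan 8 dirs for brackets.
Dir NW: first cell '.' (not opp) -> no flip
Dir N: opp run (3,2) (2,2) (1,2), next='.' -> no flip
Dir NE: first cell 'W' (not opp) -> no flip
Dir W: first cell '.' (not opp) -> no flip
Dir E: opp run (4,3) capped by W -> flip
Dir SW: first cell '.' (not opp) -> no flip
Dir S: first cell '.' (not opp) -> no flip
Dir SE: first cell '.' (not opp) -> no flip
All flips: (4,3)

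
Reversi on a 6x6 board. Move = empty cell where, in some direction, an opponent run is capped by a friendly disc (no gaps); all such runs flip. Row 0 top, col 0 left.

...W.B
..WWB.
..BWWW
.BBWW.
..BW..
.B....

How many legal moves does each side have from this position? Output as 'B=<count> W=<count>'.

-- B to move --
(0,1): no bracket -> illegal
(0,2): flips 1 -> legal
(0,4): flips 1 -> legal
(1,1): flips 2 -> legal
(1,5): flips 2 -> legal
(2,1): no bracket -> illegal
(3,5): flips 2 -> legal
(4,4): flips 4 -> legal
(4,5): no bracket -> illegal
(5,2): no bracket -> illegal
(5,3): no bracket -> illegal
(5,4): flips 1 -> legal
B mobility = 7
-- W to move --
(0,4): flips 1 -> legal
(1,1): flips 1 -> legal
(1,5): flips 1 -> legal
(2,0): no bracket -> illegal
(2,1): flips 2 -> legal
(3,0): flips 2 -> legal
(4,0): flips 2 -> legal
(4,1): flips 2 -> legal
(5,0): no bracket -> illegal
(5,2): flips 3 -> legal
(5,3): no bracket -> illegal
W mobility = 8

Answer: B=7 W=8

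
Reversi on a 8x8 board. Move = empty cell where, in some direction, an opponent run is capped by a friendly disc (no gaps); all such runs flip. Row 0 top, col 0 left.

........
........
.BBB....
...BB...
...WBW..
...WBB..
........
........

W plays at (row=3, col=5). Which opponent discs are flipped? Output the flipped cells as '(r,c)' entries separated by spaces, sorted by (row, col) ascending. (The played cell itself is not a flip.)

Dir NW: first cell '.' (not opp) -> no flip
Dir N: first cell '.' (not opp) -> no flip
Dir NE: first cell '.' (not opp) -> no flip
Dir W: opp run (3,4) (3,3), next='.' -> no flip
Dir E: first cell '.' (not opp) -> no flip
Dir SW: opp run (4,4) capped by W -> flip
Dir S: first cell 'W' (not opp) -> no flip
Dir SE: first cell '.' (not opp) -> no flip

Answer: (4,4)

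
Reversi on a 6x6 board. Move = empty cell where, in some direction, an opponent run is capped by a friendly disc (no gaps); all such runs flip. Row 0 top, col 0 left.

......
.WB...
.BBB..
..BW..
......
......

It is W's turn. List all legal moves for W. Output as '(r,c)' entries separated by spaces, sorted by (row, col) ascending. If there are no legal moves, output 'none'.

(0,1): no bracket -> illegal
(0,2): no bracket -> illegal
(0,3): no bracket -> illegal
(1,0): no bracket -> illegal
(1,3): flips 2 -> legal
(1,4): no bracket -> illegal
(2,0): no bracket -> illegal
(2,4): no bracket -> illegal
(3,0): no bracket -> illegal
(3,1): flips 2 -> legal
(3,4): no bracket -> illegal
(4,1): no bracket -> illegal
(4,2): no bracket -> illegal
(4,3): no bracket -> illegal

Answer: (1,3) (3,1)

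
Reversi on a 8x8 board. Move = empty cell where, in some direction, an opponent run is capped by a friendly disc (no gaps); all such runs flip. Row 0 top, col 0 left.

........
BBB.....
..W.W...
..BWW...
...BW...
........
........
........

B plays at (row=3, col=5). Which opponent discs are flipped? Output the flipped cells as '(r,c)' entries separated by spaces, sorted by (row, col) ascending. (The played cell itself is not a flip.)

Dir NW: opp run (2,4), next='.' -> no flip
Dir N: first cell '.' (not opp) -> no flip
Dir NE: first cell '.' (not opp) -> no flip
Dir W: opp run (3,4) (3,3) capped by B -> flip
Dir E: first cell '.' (not opp) -> no flip
Dir SW: opp run (4,4), next='.' -> no flip
Dir S: first cell '.' (not opp) -> no flip
Dir SE: first cell '.' (not opp) -> no flip

Answer: (3,3) (3,4)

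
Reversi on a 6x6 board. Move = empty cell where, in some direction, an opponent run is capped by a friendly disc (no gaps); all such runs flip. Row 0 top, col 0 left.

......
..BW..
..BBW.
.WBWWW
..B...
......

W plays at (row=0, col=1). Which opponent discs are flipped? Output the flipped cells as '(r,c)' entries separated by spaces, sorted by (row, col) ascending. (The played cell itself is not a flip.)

Dir NW: edge -> no flip
Dir N: edge -> no flip
Dir NE: edge -> no flip
Dir W: first cell '.' (not opp) -> no flip
Dir E: first cell '.' (not opp) -> no flip
Dir SW: first cell '.' (not opp) -> no flip
Dir S: first cell '.' (not opp) -> no flip
Dir SE: opp run (1,2) (2,3) capped by W -> flip

Answer: (1,2) (2,3)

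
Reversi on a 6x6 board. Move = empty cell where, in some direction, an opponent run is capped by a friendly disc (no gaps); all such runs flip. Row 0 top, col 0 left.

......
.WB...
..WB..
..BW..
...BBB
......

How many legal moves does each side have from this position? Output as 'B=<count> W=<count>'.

-- B to move --
(0,0): flips 3 -> legal
(0,1): no bracket -> illegal
(0,2): no bracket -> illegal
(1,0): flips 1 -> legal
(1,3): no bracket -> illegal
(2,0): no bracket -> illegal
(2,1): flips 1 -> legal
(2,4): no bracket -> illegal
(3,1): no bracket -> illegal
(3,4): flips 1 -> legal
(4,2): no bracket -> illegal
B mobility = 4
-- W to move --
(0,1): no bracket -> illegal
(0,2): flips 1 -> legal
(0,3): no bracket -> illegal
(1,3): flips 2 -> legal
(1,4): no bracket -> illegal
(2,1): no bracket -> illegal
(2,4): flips 1 -> legal
(3,1): flips 1 -> legal
(3,4): no bracket -> illegal
(3,5): no bracket -> illegal
(4,1): no bracket -> illegal
(4,2): flips 1 -> legal
(5,2): no bracket -> illegal
(5,3): flips 1 -> legal
(5,4): no bracket -> illegal
(5,5): flips 1 -> legal
W mobility = 7

Answer: B=4 W=7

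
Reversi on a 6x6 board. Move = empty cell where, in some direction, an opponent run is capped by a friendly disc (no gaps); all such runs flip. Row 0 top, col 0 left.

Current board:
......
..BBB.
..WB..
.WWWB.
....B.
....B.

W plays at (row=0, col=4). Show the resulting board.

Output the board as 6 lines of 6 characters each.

Place W at (0,4); scan 8 dirs for brackets.
Dir NW: edge -> no flip
Dir N: edge -> no flip
Dir NE: edge -> no flip
Dir W: first cell '.' (not opp) -> no flip
Dir E: first cell '.' (not opp) -> no flip
Dir SW: opp run (1,3) capped by W -> flip
Dir S: opp run (1,4), next='.' -> no flip
Dir SE: first cell '.' (not opp) -> no flip
All flips: (1,3)

Answer: ....W.
..BWB.
..WB..
.WWWB.
....B.
....B.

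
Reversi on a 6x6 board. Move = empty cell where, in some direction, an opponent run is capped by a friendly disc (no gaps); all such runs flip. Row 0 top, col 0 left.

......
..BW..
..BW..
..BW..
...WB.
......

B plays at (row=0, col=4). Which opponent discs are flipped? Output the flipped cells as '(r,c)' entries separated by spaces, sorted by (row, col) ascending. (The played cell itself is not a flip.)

Dir NW: edge -> no flip
Dir N: edge -> no flip
Dir NE: edge -> no flip
Dir W: first cell '.' (not opp) -> no flip
Dir E: first cell '.' (not opp) -> no flip
Dir SW: opp run (1,3) capped by B -> flip
Dir S: first cell '.' (not opp) -> no flip
Dir SE: first cell '.' (not opp) -> no flip

Answer: (1,3)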